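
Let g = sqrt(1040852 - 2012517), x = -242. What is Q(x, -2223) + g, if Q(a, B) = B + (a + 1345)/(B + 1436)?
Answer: -1750604/787 + I*sqrt(971665) ≈ -2224.4 + 985.73*I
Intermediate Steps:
g = I*sqrt(971665) (g = sqrt(-971665) = I*sqrt(971665) ≈ 985.73*I)
Q(a, B) = B + (1345 + a)/(1436 + B)
Q(x, -2223) + g = (1345 - 242 + (-2223)**2 + 1436*(-2223))/(1436 - 2223) + I*sqrt(971665) = (1345 - 242 + 4941729 - 3192228)/(-787) + I*sqrt(971665) = -1/787*1750604 + I*sqrt(971665) = -1750604/787 + I*sqrt(971665)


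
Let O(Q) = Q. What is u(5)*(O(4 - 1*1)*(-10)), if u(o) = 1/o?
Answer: -6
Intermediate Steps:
u(5)*(O(4 - 1*1)*(-10)) = ((4 - 1*1)*(-10))/5 = ((4 - 1)*(-10))/5 = (3*(-10))/5 = (1/5)*(-30) = -6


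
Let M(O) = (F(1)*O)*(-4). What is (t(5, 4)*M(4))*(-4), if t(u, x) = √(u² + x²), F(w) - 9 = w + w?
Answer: 704*√41 ≈ 4507.8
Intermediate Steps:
F(w) = 9 + 2*w (F(w) = 9 + (w + w) = 9 + 2*w)
M(O) = -44*O (M(O) = ((9 + 2*1)*O)*(-4) = ((9 + 2)*O)*(-4) = (11*O)*(-4) = -44*O)
(t(5, 4)*M(4))*(-4) = (√(5² + 4²)*(-44*4))*(-4) = (√(25 + 16)*(-176))*(-4) = (√41*(-176))*(-4) = -176*√41*(-4) = 704*√41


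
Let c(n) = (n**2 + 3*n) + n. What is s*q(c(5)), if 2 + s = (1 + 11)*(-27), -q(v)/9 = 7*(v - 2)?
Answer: 883134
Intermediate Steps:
c(n) = n**2 + 4*n
q(v) = 126 - 63*v (q(v) = -63*(v - 2) = -63*(-2 + v) = -9*(-14 + 7*v) = 126 - 63*v)
s = -326 (s = -2 + (1 + 11)*(-27) = -2 + 12*(-27) = -2 - 324 = -326)
s*q(c(5)) = -326*(126 - 315*(4 + 5)) = -326*(126 - 315*9) = -326*(126 - 63*45) = -326*(126 - 2835) = -326*(-2709) = 883134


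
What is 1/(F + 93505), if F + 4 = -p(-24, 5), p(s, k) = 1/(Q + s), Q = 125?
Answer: 101/9443600 ≈ 1.0695e-5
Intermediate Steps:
p(s, k) = 1/(125 + s)
F = -405/101 (F = -4 - 1/(125 - 24) = -4 - 1/101 = -405/101 ≈ -4.0099)
1/(F + 93505) = 1/(-405/101 + 93505) = 1/(9443600/101) = 101/9443600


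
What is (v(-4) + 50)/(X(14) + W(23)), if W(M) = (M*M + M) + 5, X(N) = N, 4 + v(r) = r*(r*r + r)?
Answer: -2/571 ≈ -0.0035026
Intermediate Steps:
v(r) = -4 + r*(r + r**2) (v(r) = -4 + r*(r*r + r) = -4 + r*(r**2 + r) = -4 + r*(r + r**2))
W(M) = 5 + M + M**2 (W(M) = (M**2 + M) + 5 = (M + M**2) + 5 = 5 + M + M**2)
(v(-4) + 50)/(X(14) + W(23)) = ((-4 + (-4)**2 + (-4)**3) + 50)/(14 + (5 + 23 + 23**2)) = ((-4 + 16 - 64) + 50)/(14 + (5 + 23 + 529)) = (-52 + 50)/(14 + 557) = -2/571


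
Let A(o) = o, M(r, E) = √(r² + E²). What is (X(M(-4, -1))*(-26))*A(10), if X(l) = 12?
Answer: -3120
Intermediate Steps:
M(r, E) = √(E² + r²)
(X(M(-4, -1))*(-26))*A(10) = (12*(-26))*10 = -312*10 = -3120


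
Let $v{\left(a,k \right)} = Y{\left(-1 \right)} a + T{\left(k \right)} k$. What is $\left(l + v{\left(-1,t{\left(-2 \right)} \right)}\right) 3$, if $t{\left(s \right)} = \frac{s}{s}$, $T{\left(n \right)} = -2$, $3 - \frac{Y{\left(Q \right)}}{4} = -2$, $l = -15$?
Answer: $-111$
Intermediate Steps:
$Y{\left(Q \right)} = 20$ ($Y{\left(Q \right)} = 12 - -8 = 12 + 8 = 20$)
$t{\left(s \right)} = 1$
$v{\left(a,k \right)} = - 2 k + 20 a$ ($v{\left(a,k \right)} = 20 a - 2 k = - 2 k + 20 a$)
$\left(l + v{\left(-1,t{\left(-2 \right)} \right)}\right) 3 = \left(-15 + \left(\left(-2\right) 1 + 20 \left(-1\right)\right)\right) 3 = \left(-15 - 22\right) 3 = \left(-37\right) 3 = -111$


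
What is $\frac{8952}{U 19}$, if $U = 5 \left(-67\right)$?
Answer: $- \frac{8952}{6365} \approx -1.4064$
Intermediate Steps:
$U = -335$
$\frac{8952}{U 19} = \frac{8952}{\left(-335\right) 19} = \frac{8952}{-6365} = 8952 \left(- \frac{1}{6365}\right) = - \frac{8952}{6365}$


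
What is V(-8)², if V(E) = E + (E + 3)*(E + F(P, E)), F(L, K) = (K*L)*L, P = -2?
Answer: 36864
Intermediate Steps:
F(L, K) = K*L²
V(E) = E + 5*E*(3 + E) (V(E) = E + (E + 3)*(E + E*(-2)²) = E + (3 + E)*(E + E*4) = E + (3 + E)*(E + 4*E) = E + (3 + E)*(5*E) = E + 5*E*(3 + E))
V(-8)² = (-8*(16 + 5*(-8)))² = (-8*(16 - 40))² = (-8*(-24))² = 192² = 36864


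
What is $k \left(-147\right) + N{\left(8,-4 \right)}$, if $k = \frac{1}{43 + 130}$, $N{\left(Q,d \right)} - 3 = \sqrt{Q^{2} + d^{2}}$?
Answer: $\frac{372}{173} + 4 \sqrt{5} \approx 11.095$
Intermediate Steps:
$N{\left(Q,d \right)} = 3 + \sqrt{Q^{2} + d^{2}}$
$k = \frac{1}{173} \approx 0.0057803$
$k \left(-147\right) + N{\left(8,-4 \right)} = \frac{1}{173} \left(-147\right) + \left(3 + \sqrt{8^{2} + \left(-4\right)^{2}}\right) = - \frac{147}{173} + \left(3 + \sqrt{64 + 16}\right) = - \frac{147}{173} + \left(3 + \sqrt{80}\right) = - \frac{147}{173} + \left(3 + 4 \sqrt{5}\right) = \frac{372}{173} + 4 \sqrt{5}$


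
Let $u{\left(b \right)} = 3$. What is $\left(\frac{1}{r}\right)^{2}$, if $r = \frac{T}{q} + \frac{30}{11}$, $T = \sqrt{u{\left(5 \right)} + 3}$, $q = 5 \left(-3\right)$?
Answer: $\frac{27225}{\left(450 - 11 \sqrt{6}\right)^{2}} \approx 0.15212$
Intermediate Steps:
$q = -15$
$T = \sqrt{6}$ ($T = \sqrt{3 + 3} = \sqrt{6} \approx 2.4495$)
$r = \frac{30}{11} - \frac{\sqrt{6}}{15}$ ($r = \frac{\sqrt{6}}{-15} + \frac{30}{11} = \sqrt{6} \left(- \frac{1}{15}\right) + 30 \cdot \frac{1}{11} = - \frac{\sqrt{6}}{15} + \frac{30}{11} = \frac{30}{11} - \frac{\sqrt{6}}{15} \approx 2.564$)
$\left(\frac{1}{r}\right)^{2} = \left(\frac{1}{\frac{30}{11} - \frac{\sqrt{6}}{15}}\right)^{2} = \frac{1}{\left(\frac{30}{11} - \frac{\sqrt{6}}{15}\right)^{2}}$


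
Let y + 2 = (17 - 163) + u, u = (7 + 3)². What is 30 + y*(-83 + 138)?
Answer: -2610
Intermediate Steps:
u = 100 (u = 10² = 100)
y = -48 (y = -2 + ((17 - 163) + 100) = -2 + (-146 + 100) = -2 - 46 = -48)
30 + y*(-83 + 138) = 30 - 48*(-83 + 138) = 30 - 48*55 = 30 - 2640 = -2610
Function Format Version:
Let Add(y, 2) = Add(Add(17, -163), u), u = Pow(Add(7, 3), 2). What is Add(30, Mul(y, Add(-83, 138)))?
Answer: -2610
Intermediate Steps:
u = 100 (u = Pow(10, 2) = 100)
y = -48 (y = Add(-2, Add(Add(17, -163), 100)) = Add(-2, Add(-146, 100)) = Add(-2, -46) = -48)
Add(30, Mul(y, Add(-83, 138))) = Add(30, Mul(-48, Add(-83, 138))) = Add(30, Mul(-48, 55)) = Add(30, -2640) = -2610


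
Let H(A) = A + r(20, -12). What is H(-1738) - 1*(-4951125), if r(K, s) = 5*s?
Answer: 4949327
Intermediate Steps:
H(A) = -60 + A (H(A) = A + 5*(-12) = A - 60 = -60 + A)
H(-1738) - 1*(-4951125) = (-60 - 1738) - 1*(-4951125) = -1798 + 4951125 = 4949327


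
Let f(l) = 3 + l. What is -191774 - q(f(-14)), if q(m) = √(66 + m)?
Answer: -191774 - √55 ≈ -1.9178e+5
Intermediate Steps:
-191774 - q(f(-14)) = -191774 - √(66 + (3 - 14)) = -191774 - √(66 - 11) = -191774 - √55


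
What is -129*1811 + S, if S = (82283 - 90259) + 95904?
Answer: -145691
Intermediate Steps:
S = 87928 (S = -7976 + 95904 = 87928)
-129*1811 + S = -129*1811 + 87928 = -233619 + 87928 = -145691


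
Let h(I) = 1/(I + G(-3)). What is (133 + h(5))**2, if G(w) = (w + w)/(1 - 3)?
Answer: 1134225/64 ≈ 17722.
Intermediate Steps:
G(w) = -w (G(w) = (2*w)/(-2) = (2*w)*(-1/2) = -w)
h(I) = 1/(3 + I) (h(I) = 1/(I - 1*(-3)) = 1/(I + 3) = 1/(3 + I))
(133 + h(5))**2 = (133 + 1/(3 + 5))**2 = (133 + 1/8)**2 = (1065/8)**2 = 1134225/64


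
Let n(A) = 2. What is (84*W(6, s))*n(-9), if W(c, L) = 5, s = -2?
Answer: 840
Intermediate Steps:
(84*W(6, s))*n(-9) = (84*5)*2 = 420*2 = 840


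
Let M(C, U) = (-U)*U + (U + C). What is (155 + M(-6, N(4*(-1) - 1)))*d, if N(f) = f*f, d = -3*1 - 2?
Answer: 2255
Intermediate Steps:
d = -5 (d = -3 - 2 = -5)
N(f) = f²
M(C, U) = C + U - U² (M(C, U) = -U² + (C + U) = C + U - U²)
(155 + M(-6, N(4*(-1) - 1)))*d = (155 + (-6 + (4*(-1) - 1)² - ((4*(-1) - 1)²)²))*(-5) = (155 + (-6 + (-4 - 1)² - ((-4 - 1)²)²))*(-5) = (155 + (-6 + (-5)² - ((-5)²)²))*(-5) = (155 + (-6 + 25 - 1*25²))*(-5) = (155 + (-6 + 25 - 1*625))*(-5) = (155 + (-6 + 25 - 625))*(-5) = (155 - 606)*(-5) = -451*(-5) = 2255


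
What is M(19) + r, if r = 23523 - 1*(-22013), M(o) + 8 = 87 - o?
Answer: 45596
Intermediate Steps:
M(o) = 79 - o (M(o) = -8 + (87 - o) = 79 - o)
r = 45536 (r = 23523 + 22013 = 45536)
M(19) + r = (79 - 1*19) + 45536 = (79 - 19) + 45536 = 60 + 45536 = 45596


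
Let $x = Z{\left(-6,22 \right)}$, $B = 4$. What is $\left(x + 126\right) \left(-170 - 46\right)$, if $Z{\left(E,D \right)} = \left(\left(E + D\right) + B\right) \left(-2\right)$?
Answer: $-18576$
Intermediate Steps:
$Z{\left(E,D \right)} = -8 - 2 D - 2 E$ ($Z{\left(E,D \right)} = \left(\left(E + D\right) + 4\right) \left(-2\right) = \left(\left(D + E\right) + 4\right) \left(-2\right) = \left(4 + D + E\right) \left(-2\right) = -8 - 2 D - 2 E$)
$x = -40$ ($x = -8 - 44 - -12 = -8 - 44 + 12 = -40$)
$\left(x + 126\right) \left(-170 - 46\right) = \left(-40 + 126\right) \left(-170 - 46\right) = 86 \left(-216\right) = -18576$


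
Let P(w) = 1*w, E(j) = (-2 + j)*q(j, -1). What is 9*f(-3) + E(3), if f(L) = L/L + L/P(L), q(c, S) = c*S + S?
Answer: 14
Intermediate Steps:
q(c, S) = S + S*c (q(c, S) = S*c + S = S + S*c)
E(j) = (-1 - j)*(-2 + j) (E(j) = (-2 + j)*(-(1 + j)) = (-2 + j)*(-1 - j) = (-1 - j)*(-2 + j))
P(w) = w
f(L) = 2 (f(L) = L/L + L/L = 1 + 1 = 2)
9*f(-3) + E(3) = 9*2 + (2 + 3 - 1*3²) = 18 + (2 + 3 - 1*9) = 18 + (2 + 3 - 9) = 18 - 4 = 14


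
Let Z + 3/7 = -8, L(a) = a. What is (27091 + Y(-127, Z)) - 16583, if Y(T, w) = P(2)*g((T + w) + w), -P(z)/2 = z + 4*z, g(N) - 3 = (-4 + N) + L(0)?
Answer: 93836/7 ≈ 13405.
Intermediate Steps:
Z = -59/7 (Z = -3/7 - 8 = -59/7 ≈ -8.4286)
g(N) = -1 + N (g(N) = 3 + ((-4 + N) + 0) = 3 + (-4 + N) = -1 + N)
P(z) = -10*z (P(z) = -2*(z + 4*z) = -10*z)
Y(T, w) = 20 - 40*w - 20*T (Y(T, w) = (-10*2)*(-1 + ((T + w) + w)) = -20*(-1 + (T + 2*w)) = -20*(-1 + T + 2*w) = 20 - 40*w - 20*T)
(27091 + Y(-127, Z)) - 16583 = (27091 + (20 - 40*(-59/7) - 20*(-127))) - 16583 = (27091 + (20 + 2360/7 + 2540)) - 16583 = (27091 + 20280/7) - 16583 = 209917/7 - 16583 = 93836/7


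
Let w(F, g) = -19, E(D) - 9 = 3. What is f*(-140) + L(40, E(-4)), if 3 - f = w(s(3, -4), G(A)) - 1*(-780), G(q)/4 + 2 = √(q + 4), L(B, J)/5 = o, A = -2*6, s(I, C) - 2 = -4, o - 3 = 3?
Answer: 106150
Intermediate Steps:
o = 6 (o = 3 + 3 = 6)
s(I, C) = -2 (s(I, C) = 2 - 4 = -2)
E(D) = 12 (E(D) = 9 + 3 = 12)
A = -12
L(B, J) = 30 (L(B, J) = 5*6 = 30)
G(q) = -8 + 4*√(4 + q) (G(q) = -8 + 4*√(q + 4) = -8 + 4*√(4 + q))
f = -758 (f = 3 - (-19 - 1*(-780)) = 3 - (-19 + 780) = 3 - 1*761 = 3 - 761 = -758)
f*(-140) + L(40, E(-4)) = -758*(-140) + 30 = 106120 + 30 = 106150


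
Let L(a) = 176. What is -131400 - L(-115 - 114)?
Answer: -131576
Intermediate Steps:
-131400 - L(-115 - 114) = -131400 - 1*176 = -131400 - 176 = -131576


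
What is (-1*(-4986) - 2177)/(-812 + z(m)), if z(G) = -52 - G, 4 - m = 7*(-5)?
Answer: -2809/903 ≈ -3.1107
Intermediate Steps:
m = 39 (m = 4 - 7*(-5) = 4 - 1*(-35) = 4 + 35 = 39)
(-1*(-4986) - 2177)/(-812 + z(m)) = (-1*(-4986) - 2177)/(-812 + (-52 - 1*39)) = (4986 - 2177)/(-812 + (-52 - 39)) = 2809/(-812 - 91) = 2809/(-903) = 2809*(-1/903) = -2809/903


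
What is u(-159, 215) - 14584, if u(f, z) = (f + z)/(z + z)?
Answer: -3135532/215 ≈ -14584.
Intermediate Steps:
u(f, z) = (f + z)/(2*z) (u(f, z) = (f + z)/((2*z)) = (f + z)*(1/(2*z)) = (f + z)/(2*z))
u(-159, 215) - 14584 = (½)*(-159 + 215)/215 - 14584 = (½)*(1/215)*56 - 14584 = 28/215 - 14584 = -3135532/215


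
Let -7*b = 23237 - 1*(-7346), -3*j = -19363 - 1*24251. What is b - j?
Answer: -18907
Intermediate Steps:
j = 14538 (j = -(-19363 - 1*24251)/3 = -(-19363 - 24251)/3 = -⅓*(-43614) = 14538)
b = -4369 (b = -(23237 - 1*(-7346))/7 = -(23237 + 7346)/7 = -⅐*30583 = -4369)
b - j = -4369 - 1*14538 = -4369 - 14538 = -18907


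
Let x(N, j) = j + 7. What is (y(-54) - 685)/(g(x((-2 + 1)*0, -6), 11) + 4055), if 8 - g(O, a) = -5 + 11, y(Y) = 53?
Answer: -632/4057 ≈ -0.15578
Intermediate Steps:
x(N, j) = 7 + j
g(O, a) = 2 (g(O, a) = 8 - (-5 + 11) = 8 - 1*6 = 8 - 6 = 2)
(y(-54) - 685)/(g(x((-2 + 1)*0, -6), 11) + 4055) = (53 - 685)/(2 + 4055) = -632/4057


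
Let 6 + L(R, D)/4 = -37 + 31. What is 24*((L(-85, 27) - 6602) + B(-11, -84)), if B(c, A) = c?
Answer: -159864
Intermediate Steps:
L(R, D) = -48 (L(R, D) = -24 + 4*(-37 + 31) = -24 + 4*(-6) = -24 - 24 = -48)
24*((L(-85, 27) - 6602) + B(-11, -84)) = 24*((-48 - 6602) - 11) = 24*(-6650 - 11) = 24*(-6661) = -159864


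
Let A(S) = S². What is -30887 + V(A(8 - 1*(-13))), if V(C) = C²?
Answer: 163594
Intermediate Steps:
-30887 + V(A(8 - 1*(-13))) = -30887 + ((8 - 1*(-13))²)² = -30887 + ((8 + 13)²)² = -30887 + (21²)² = -30887 + 441² = -30887 + 194481 = 163594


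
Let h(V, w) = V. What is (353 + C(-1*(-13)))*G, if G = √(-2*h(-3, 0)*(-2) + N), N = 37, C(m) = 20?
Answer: 1865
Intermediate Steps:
G = 5 (G = √(-2*(-3)*(-2) + 37) = √(6*(-2) + 37) = √(-12 + 37) = √25 = 5)
(353 + C(-1*(-13)))*G = (353 + 20)*5 = 373*5 = 1865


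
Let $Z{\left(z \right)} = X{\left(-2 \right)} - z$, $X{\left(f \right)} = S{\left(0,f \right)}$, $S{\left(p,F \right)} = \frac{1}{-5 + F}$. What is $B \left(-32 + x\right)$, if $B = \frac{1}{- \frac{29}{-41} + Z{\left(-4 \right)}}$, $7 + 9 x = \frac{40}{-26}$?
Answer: $- \frac{73759}{10218} \approx -7.2185$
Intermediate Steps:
$X{\left(f \right)} = \frac{1}{-5 + f}$
$Z{\left(z \right)} = - \frac{1}{7} - z$ ($Z{\left(z \right)} = \frac{1}{-5 - 2} - z = \frac{1}{-7} - z = - \frac{1}{7} - z$)
$x = - \frac{37}{39}$ ($x = - \frac{7}{9} + \frac{40 \frac{1}{-26}}{9} = - \frac{7}{9} + \frac{40 \left(- \frac{1}{26}\right)}{9} = - \frac{7}{9} + \frac{1}{9} \left(- \frac{20}{13}\right) = - \frac{7}{9} - \frac{20}{117} = - \frac{37}{39} \approx -0.94872$)
$B = \frac{287}{1310}$ ($B = \frac{1}{- \frac{29}{-41} - - \frac{27}{7}} = \frac{1}{\left(-29\right) \left(- \frac{1}{41}\right) + \left(- \frac{1}{7} + 4\right)} = \frac{1}{\frac{29}{41} + \frac{27}{7}} = \frac{1}{\frac{1310}{287}} = \frac{287}{1310} \approx 0.21908$)
$B \left(-32 + x\right) = \frac{287 \left(-32 - \frac{37}{39}\right)}{1310} = \frac{287}{1310} \left(- \frac{1285}{39}\right) = - \frac{73759}{10218}$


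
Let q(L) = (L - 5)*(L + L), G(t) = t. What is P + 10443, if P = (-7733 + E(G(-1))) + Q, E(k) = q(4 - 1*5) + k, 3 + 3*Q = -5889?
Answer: 757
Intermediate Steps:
q(L) = 2*L*(-5 + L) (q(L) = (-5 + L)*(2*L) = 2*L*(-5 + L))
Q = -1964 (Q = -1 + (1/3)*(-5889) = -1 - 1963 = -1964)
E(k) = 12 + k (E(k) = 2*(4 - 1*5)*(-5 + (4 - 1*5)) + k = 2*(4 - 5)*(-5 + (4 - 5)) + k = 2*(-1)*(-5 - 1) + k = 2*(-1)*(-6) + k = 12 + k)
P = -9686 (P = (-7733 + (12 - 1)) - 1964 = (-7733 + 11) - 1964 = -7722 - 1964 = -9686)
P + 10443 = -9686 + 10443 = 757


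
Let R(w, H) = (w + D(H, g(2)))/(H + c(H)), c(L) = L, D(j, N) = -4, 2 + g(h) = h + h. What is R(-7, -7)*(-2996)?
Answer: -2354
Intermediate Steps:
g(h) = -2 + 2*h (g(h) = -2 + (h + h) = -2 + 2*h)
R(w, H) = (-4 + w)/(2*H) (R(w, H) = (w - 4)/(H + H) = (-4 + w)/((2*H)) = (-4 + w)*(1/(2*H)) = (-4 + w)/(2*H))
R(-7, -7)*(-2996) = ((½)*(-4 - 7)/(-7))*(-2996) = ((½)*(-⅐)*(-11))*(-2996) = (11/14)*(-2996) = -2354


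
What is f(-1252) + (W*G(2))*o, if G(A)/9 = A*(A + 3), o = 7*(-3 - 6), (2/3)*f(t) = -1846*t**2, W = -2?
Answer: -4340407236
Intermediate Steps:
f(t) = -2769*t**2 (f(t) = 3*(-1846*t**2)/2 = -2769*t**2)
o = -63 (o = 7*(-9) = -63)
G(A) = 9*A*(3 + A) (G(A) = 9*(A*(A + 3)) = 9*(A*(3 + A)) = 9*A*(3 + A))
f(-1252) + (W*G(2))*o = -2769*(-1252)**2 - 18*2*(3 + 2)*(-63) = -2769*1567504 - 18*2*5*(-63) = -4340418576 - 2*90*(-63) = -4340418576 - 180*(-63) = -4340418576 + 11340 = -4340407236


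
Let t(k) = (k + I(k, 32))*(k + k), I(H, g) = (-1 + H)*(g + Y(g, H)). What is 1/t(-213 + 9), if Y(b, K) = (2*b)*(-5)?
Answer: -1/24005088 ≈ -4.1658e-8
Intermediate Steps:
Y(b, K) = -10*b
I(H, g) = -9*g*(-1 + H) (I(H, g) = (-1 + H)*(g - 10*g) = (-1 + H)*(-9*g) = -9*g*(-1 + H))
t(k) = 2*k*(288 - 287*k) (t(k) = (k + 9*32*(1 - k))*(k + k) = (k + (288 - 288*k))*(2*k) = (288 - 287*k)*(2*k) = 2*k*(288 - 287*k))
1/t(-213 + 9) = 1/(2*(-213 + 9)*(288 - 287*(-213 + 9))) = 1/(2*(-204)*(288 - 287*(-204))) = 1/(2*(-204)*(288 + 58548)) = 1/(2*(-204)*58836) = 1/(-24005088) = -1/24005088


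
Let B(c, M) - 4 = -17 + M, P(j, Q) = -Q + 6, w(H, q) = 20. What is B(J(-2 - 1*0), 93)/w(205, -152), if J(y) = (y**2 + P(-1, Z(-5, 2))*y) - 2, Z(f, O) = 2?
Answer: 4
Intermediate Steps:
P(j, Q) = 6 - Q
J(y) = -2 + y**2 + 4*y (J(y) = (y**2 + (6 - 1*2)*y) - 2 = (y**2 + (6 - 2)*y) - 2 = (y**2 + 4*y) - 2 = -2 + y**2 + 4*y)
B(c, M) = -13 + M (B(c, M) = 4 + (-17 + M) = -13 + M)
B(J(-2 - 1*0), 93)/w(205, -152) = (-13 + 93)/20 = 80*(1/20) = 4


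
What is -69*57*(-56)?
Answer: 220248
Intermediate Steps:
-69*57*(-56) = -3933*(-56) = 220248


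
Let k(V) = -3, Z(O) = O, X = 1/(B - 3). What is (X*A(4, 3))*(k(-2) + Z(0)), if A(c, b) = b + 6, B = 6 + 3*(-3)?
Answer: 9/2 ≈ 4.5000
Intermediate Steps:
B = -3 (B = 6 - 9 = -3)
A(c, b) = 6 + b
X = -⅙ (X = 1/(-3 - 3) = 1/(-6) = -⅙ ≈ -0.16667)
(X*A(4, 3))*(k(-2) + Z(0)) = (-(6 + 3)/6)*(-3 + 0) = -⅙*9*(-3) = -3/2*(-3) = 9/2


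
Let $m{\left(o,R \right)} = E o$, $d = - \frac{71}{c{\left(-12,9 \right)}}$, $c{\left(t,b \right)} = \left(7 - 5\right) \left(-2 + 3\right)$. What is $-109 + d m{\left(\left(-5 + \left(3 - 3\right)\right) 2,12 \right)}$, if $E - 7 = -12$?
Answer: $-1884$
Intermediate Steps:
$c{\left(t,b \right)} = 2$ ($c{\left(t,b \right)} = 2 \cdot 1 = 2$)
$E = -5$ ($E = 7 - 12 = -5$)
$d = - \frac{71}{2} \approx -35.5$
$m{\left(o,R \right)} = - 5 o$
$-109 + d m{\left(\left(-5 + \left(3 - 3\right)\right) 2,12 \right)} = -109 - \frac{71 \left(- 5 \left(-5 + \left(3 - 3\right)\right) 2\right)}{2} = -109 - \frac{71 \left(- 5 \left(-5 + 0\right) 2\right)}{2} = -109 - \frac{71 \left(- 5 \left(\left(-5\right) 2\right)\right)}{2} = -109 - \frac{71 \left(\left(-5\right) \left(-10\right)\right)}{2} = -109 - 1775 = -1884$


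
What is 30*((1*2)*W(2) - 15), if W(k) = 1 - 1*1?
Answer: -450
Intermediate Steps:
W(k) = 0 (W(k) = 1 - 1 = 0)
30*((1*2)*W(2) - 15) = 30*((1*2)*0 - 15) = 30*(2*0 - 15) = 30*(0 - 15) = 30*(-15) = -450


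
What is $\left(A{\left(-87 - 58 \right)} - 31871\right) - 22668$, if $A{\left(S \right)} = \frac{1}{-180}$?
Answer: $- \frac{9817021}{180} \approx -54539.0$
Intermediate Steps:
$A{\left(S \right)} = - \frac{1}{180}$
$\left(A{\left(-87 - 58 \right)} - 31871\right) - 22668 = \left(- \frac{1}{180} - 31871\right) - 22668 = - \frac{5736781}{180} - 22668 = - \frac{9817021}{180}$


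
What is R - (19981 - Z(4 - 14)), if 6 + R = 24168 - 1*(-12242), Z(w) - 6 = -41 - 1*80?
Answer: 16308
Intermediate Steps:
Z(w) = -115 (Z(w) = 6 + (-41 - 1*80) = 6 + (-41 - 80) = 6 - 121 = -115)
R = 36404 (R = -6 + (24168 - 1*(-12242)) = -6 + (24168 + 12242) = -6 + 36410 = 36404)
R - (19981 - Z(4 - 14)) = 36404 - (19981 - 1*(-115)) = 36404 - (19981 + 115) = 36404 - 1*20096 = 36404 - 20096 = 16308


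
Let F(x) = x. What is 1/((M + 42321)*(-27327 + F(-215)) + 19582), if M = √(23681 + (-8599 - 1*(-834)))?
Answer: -145698175/169822156428015522 + 13771*√3979/339644312856031044 ≈ -8.5539e-10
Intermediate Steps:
M = 2*√3979 (M = √(23681 + (-8599 + 834)) = √(23681 - 7765) = √15916 = 2*√3979 ≈ 126.16)
1/((M + 42321)*(-27327 + F(-215)) + 19582) = 1/((2*√3979 + 42321)*(-27327 - 215) + 19582) = 1/((42321 + 2*√3979)*(-27542) + 19582) = 1/((-1165604982 - 55084*√3979) + 19582) = 1/(-1165585400 - 55084*√3979)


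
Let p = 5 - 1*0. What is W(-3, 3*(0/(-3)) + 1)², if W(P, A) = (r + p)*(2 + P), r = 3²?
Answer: 196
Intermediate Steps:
r = 9
p = 5 (p = 5 + 0 = 5)
W(P, A) = 28 + 14*P (W(P, A) = (9 + 5)*(2 + P) = 14*(2 + P) = 28 + 14*P)
W(-3, 3*(0/(-3)) + 1)² = (28 + 14*(-3))² = (28 - 42)² = (-14)² = 196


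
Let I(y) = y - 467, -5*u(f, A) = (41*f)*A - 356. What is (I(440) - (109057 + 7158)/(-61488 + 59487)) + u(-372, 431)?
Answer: 13154820908/10005 ≈ 1.3148e+6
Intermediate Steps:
u(f, A) = 356/5 - 41*A*f/5 (u(f, A) = -((41*f)*A - 356)/5 = -(41*A*f - 356)/5 = -(-356 + 41*A*f)/5 = 356/5 - 41*A*f/5)
I(y) = -467 + y
(I(440) - (109057 + 7158)/(-61488 + 59487)) + u(-372, 431) = ((-467 + 440) - (109057 + 7158)/(-61488 + 59487)) + (356/5 - 41/5*431*(-372)) = (-27 - 116215/(-2001)) + (356/5 + 6573612/5) = (-27 - 116215*(-1)/2001) + 6573968/5 = (-27 - 1*(-116215/2001)) + 6573968/5 = (-27 + 116215/2001) + 6573968/5 = 62188/2001 + 6573968/5 = 13154820908/10005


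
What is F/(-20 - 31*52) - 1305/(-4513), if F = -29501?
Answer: 135267773/7365216 ≈ 18.366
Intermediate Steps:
F/(-20 - 31*52) - 1305/(-4513) = -29501/(-20 - 31*52) - 1305/(-4513) = -29501/(-20 - 1612) - 1305*(-1/4513) = -29501/(-1632) + 1305/4513 = -29501*(-1/1632) + 1305/4513 = 29501/1632 + 1305/4513 = 135267773/7365216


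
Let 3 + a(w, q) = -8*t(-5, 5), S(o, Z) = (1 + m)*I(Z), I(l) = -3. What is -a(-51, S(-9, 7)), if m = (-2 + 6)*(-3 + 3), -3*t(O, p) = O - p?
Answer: 89/3 ≈ 29.667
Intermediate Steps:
t(O, p) = -O/3 + p/3 (t(O, p) = -(O - p)/3 = -O/3 + p/3)
m = 0 (m = 4*0 = 0)
S(o, Z) = -3 (S(o, Z) = (1 + 0)*(-3) = 1*(-3) = -3)
a(w, q) = -89/3 (a(w, q) = -3 - 8*(-⅓*(-5) + (⅓)*5) = -3 - 8*(5/3 + 5/3) = -3 - 8*10/3 = -3 - 80/3 = -89/3)
-a(-51, S(-9, 7)) = -1*(-89/3) = 89/3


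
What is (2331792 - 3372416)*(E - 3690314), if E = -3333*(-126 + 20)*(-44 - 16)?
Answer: 25899251993056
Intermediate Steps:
E = -21197880 (E = -(-353298)*(-60) = -3333*6360 = -21197880)
(2331792 - 3372416)*(E - 3690314) = (2331792 - 3372416)*(-21197880 - 3690314) = -1040624*(-24888194) = 25899251993056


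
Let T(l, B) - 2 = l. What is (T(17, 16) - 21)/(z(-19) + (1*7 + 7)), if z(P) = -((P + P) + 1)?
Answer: -2/51 ≈ -0.039216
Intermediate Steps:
T(l, B) = 2 + l
z(P) = -1 - 2*P (z(P) = -(2*P + 1) = -(1 + 2*P) = -1 - 2*P)
(T(17, 16) - 21)/(z(-19) + (1*7 + 7)) = ((2 + 17) - 21)/((-1 - 2*(-19)) + (1*7 + 7)) = (19 - 21)/((-1 + 38) + (7 + 7)) = -2/(37 + 14) = -2/51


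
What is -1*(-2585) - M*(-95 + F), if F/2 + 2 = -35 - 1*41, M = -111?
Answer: -25276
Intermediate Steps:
F = -156 (F = -4 + 2*(-35 - 1*41) = -4 + 2*(-35 - 41) = -4 + 2*(-76) = -4 - 152 = -156)
-1*(-2585) - M*(-95 + F) = -1*(-2585) - (-111)*(-95 - 156) = 2585 - (-111)*(-251) = 2585 - 1*27861 = 2585 - 27861 = -25276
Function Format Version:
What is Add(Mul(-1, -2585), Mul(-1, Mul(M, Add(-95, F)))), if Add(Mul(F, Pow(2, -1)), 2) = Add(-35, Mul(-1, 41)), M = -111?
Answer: -25276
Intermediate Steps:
F = -156 (F = Add(-4, Mul(2, Add(-35, Mul(-1, 41)))) = Add(-4, Mul(2, Add(-35, -41))) = Add(-4, Mul(2, -76)) = Add(-4, -152) = -156)
Add(Mul(-1, -2585), Mul(-1, Mul(M, Add(-95, F)))) = Add(Mul(-1, -2585), Mul(-1, Mul(-111, Add(-95, -156)))) = Add(2585, Mul(-1, Mul(-111, -251))) = Add(2585, Mul(-1, 27861)) = Add(2585, -27861) = -25276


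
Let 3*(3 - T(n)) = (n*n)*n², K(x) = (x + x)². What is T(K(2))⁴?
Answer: 18436613061710977441/81 ≈ 2.2761e+17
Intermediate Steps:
K(x) = 4*x² (K(x) = (2*x)² = 4*x²)
T(n) = 3 - n⁴/3 (T(n) = 3 - n*n*n²/3 = 3 - n²*n²/3 = 3 - n⁴/3)
T(K(2))⁴ = (3 - (4*2²)⁴/3)⁴ = (3 - (4*4)⁴/3)⁴ = (3 - ⅓*16⁴)⁴ = (3 - ⅓*65536)⁴ = (3 - 65536/3)⁴ = (-65527/3)⁴ = 18436613061710977441/81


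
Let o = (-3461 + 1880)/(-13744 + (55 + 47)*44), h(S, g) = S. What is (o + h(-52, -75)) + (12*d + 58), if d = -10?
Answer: -1053603/9256 ≈ -113.83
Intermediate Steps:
o = 1581/9256 (o = -1581/(-13744 + 102*44) = -1581/(-13744 + 4488) = -1581/(-9256) = -1581*(-1/9256) = 1581/9256 ≈ 0.17081)
(o + h(-52, -75)) + (12*d + 58) = (1581/9256 - 52) + (12*(-10) + 58) = -479731/9256 + (-120 + 58) = -479731/9256 - 62 = -1053603/9256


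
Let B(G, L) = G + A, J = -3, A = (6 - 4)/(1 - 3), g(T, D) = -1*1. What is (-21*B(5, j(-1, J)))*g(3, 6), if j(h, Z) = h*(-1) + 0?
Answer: 84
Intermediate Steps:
g(T, D) = -1
A = -1 (A = 2/(-2) = 2*(-1/2) = -1)
j(h, Z) = -h (j(h, Z) = -h + 0 = -h)
B(G, L) = -1 + G (B(G, L) = G - 1 = -1 + G)
(-21*B(5, j(-1, J)))*g(3, 6) = -21*(-1 + 5)*(-1) = -21*4*(-1) = -84*(-1) = 84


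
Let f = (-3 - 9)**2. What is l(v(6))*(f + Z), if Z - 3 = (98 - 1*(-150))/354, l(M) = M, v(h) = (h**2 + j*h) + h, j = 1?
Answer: 418288/59 ≈ 7089.6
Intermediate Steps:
v(h) = h**2 + 2*h (v(h) = (h**2 + 1*h) + h = (h**2 + h) + h = (h + h**2) + h = h**2 + 2*h)
f = 144 (f = (-12)**2 = 144)
Z = 655/177 (Z = 3 + (98 - 1*(-150))/354 = 3 + (98 + 150)*(1/354) = 3 + 248*(1/354) = 3 + 124/177 = 655/177 ≈ 3.7006)
l(v(6))*(f + Z) = (6*(2 + 6))*(144 + 655/177) = (6*8)*(26143/177) = 48*(26143/177) = 418288/59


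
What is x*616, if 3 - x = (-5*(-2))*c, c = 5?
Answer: -28952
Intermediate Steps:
x = -47 (x = 3 - (-5*(-2))*5 = 3 - 10*5 = 3 - 1*50 = 3 - 50 = -47)
x*616 = -47*616 = -28952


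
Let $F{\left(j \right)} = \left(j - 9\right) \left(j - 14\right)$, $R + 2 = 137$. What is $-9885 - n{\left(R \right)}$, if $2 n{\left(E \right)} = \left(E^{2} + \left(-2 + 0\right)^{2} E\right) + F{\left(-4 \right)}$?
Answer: $- \frac{38769}{2} \approx -19385.0$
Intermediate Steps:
$R = 135$ ($R = -2 + 137 = 135$)
$F{\left(j \right)} = \left(-14 + j\right) \left(-9 + j\right)$ ($F{\left(j \right)} = \left(-9 + j\right) \left(-14 + j\right) = \left(-14 + j\right) \left(-9 + j\right)$)
$n{\left(E \right)} = 117 + \frac{E^{2}}{2} + 2 E$ ($n{\left(E \right)} = \frac{\left(E^{2} + \left(-2 + 0\right)^{2} E\right) + \left(126 + \left(-4\right)^{2} - -92\right)}{2} = \frac{\left(E^{2} + \left(-2\right)^{2} E\right) + \left(126 + 16 + 92\right)}{2} = \frac{\left(E^{2} + 4 E\right) + 234}{2} = \frac{234 + E^{2} + 4 E}{2} = 117 + \frac{E^{2}}{2} + 2 E$)
$-9885 - n{\left(R \right)} = -9885 - \left(117 + \frac{135^{2}}{2} + 2 \cdot 135\right) = -9885 - \left(117 + \frac{1}{2} \cdot 18225 + 270\right) = -9885 - \left(117 + \frac{18225}{2} + 270\right) = -9885 - \frac{18999}{2} = - \frac{38769}{2}$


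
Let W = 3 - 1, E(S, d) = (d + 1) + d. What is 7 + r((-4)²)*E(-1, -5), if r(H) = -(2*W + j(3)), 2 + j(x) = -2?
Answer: 7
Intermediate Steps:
E(S, d) = 1 + 2*d (E(S, d) = (1 + d) + d = 1 + 2*d)
j(x) = -4 (j(x) = -2 - 2 = -4)
W = 2
r(H) = 0 (r(H) = -(2*2 - 4) = -(4 - 4) = -1*0 = 0)
7 + r((-4)²)*E(-1, -5) = 7 + 0*(1 + 2*(-5)) = 7 + 0*(1 - 10) = 7 + 0*(-9) = 7 + 0 = 7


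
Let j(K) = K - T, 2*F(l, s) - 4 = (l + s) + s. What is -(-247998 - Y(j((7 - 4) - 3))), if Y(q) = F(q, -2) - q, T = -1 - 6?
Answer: 495989/2 ≈ 2.4799e+5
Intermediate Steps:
F(l, s) = 2 + s + l/2 (F(l, s) = 2 + ((l + s) + s)/2 = 2 + (l + 2*s)/2 = 2 + (s + l/2) = 2 + s + l/2)
T = -7
j(K) = 7 + K (j(K) = K - 1*(-7) = K + 7 = 7 + K)
Y(q) = -q/2 (Y(q) = (2 - 2 + q/2) - q = q/2 - q = -q/2)
-(-247998 - Y(j((7 - 4) - 3))) = -(-247998 - (-1)*(7 + ((7 - 4) - 3))/2) = -(-247998 - (-1)*(7 + (3 - 3))/2) = -(-247998 - (-1)*(7 + 0)/2) = -(-247998 - (-1)*7/2) = -(-247998 - 1*(-7/2)) = -(-247998 + 7/2) = -1*(-495989/2) = 495989/2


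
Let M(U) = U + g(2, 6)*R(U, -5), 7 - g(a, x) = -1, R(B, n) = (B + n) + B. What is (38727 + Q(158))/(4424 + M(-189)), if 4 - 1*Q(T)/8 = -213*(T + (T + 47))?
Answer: 657311/1171 ≈ 561.32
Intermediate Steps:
R(B, n) = n + 2*B
g(a, x) = 8 (g(a, x) = 7 - 1*(-1) = 7 + 1 = 8)
Q(T) = 80120 + 3408*T (Q(T) = 32 - (-1704)*(T + (T + 47)) = 32 - (-1704)*(T + (47 + T)) = 32 - (-1704)*(47 + 2*T) = 32 - 8*(-10011 - 426*T) = 32 + (80088 + 3408*T) = 80120 + 3408*T)
M(U) = -40 + 17*U (M(U) = U + 8*(-5 + 2*U) = U + (-40 + 16*U) = -40 + 17*U)
(38727 + Q(158))/(4424 + M(-189)) = (38727 + (80120 + 3408*158))/(4424 + (-40 + 17*(-189))) = (38727 + (80120 + 538464))/(4424 + (-40 - 3213)) = (38727 + 618584)/(4424 - 3253) = 657311/1171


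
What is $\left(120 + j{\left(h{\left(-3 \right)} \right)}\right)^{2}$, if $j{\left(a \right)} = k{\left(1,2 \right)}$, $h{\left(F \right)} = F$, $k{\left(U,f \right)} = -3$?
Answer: $13689$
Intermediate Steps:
$j{\left(a \right)} = -3$
$\left(120 + j{\left(h{\left(-3 \right)} \right)}\right)^{2} = \left(120 - 3\right)^{2} = 117^{2} = 13689$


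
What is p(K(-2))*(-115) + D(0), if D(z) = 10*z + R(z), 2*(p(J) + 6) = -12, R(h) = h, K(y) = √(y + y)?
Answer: 1380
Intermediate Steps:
K(y) = √2*√y (K(y) = √(2*y) = √2*√y)
p(J) = -12 (p(J) = -6 + (½)*(-12) = -6 - 6 = -12)
D(z) = 11*z (D(z) = 10*z + z = 11*z)
p(K(-2))*(-115) + D(0) = -12*(-115) + 11*0 = 1380 + 0 = 1380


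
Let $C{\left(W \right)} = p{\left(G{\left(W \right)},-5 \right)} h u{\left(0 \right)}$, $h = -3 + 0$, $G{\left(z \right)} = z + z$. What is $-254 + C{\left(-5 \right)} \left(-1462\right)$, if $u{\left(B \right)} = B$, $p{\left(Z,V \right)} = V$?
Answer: $-254$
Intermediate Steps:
$G{\left(z \right)} = 2 z$
$h = -3$
$C{\left(W \right)} = 0$ ($C{\left(W \right)} = \left(-5\right) \left(-3\right) 0 = 15 \cdot 0 = 0$)
$-254 + C{\left(-5 \right)} \left(-1462\right) = -254 + 0 \left(-1462\right) = -254 + 0 = -254$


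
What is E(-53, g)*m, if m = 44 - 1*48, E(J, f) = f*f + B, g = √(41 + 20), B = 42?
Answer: -412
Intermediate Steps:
g = √61 ≈ 7.8102
E(J, f) = 42 + f² (E(J, f) = f*f + 42 = f² + 42 = 42 + f²)
m = -4 (m = 44 - 48 = -4)
E(-53, g)*m = (42 + (√61)²)*(-4) = (42 + 61)*(-4) = 103*(-4) = -412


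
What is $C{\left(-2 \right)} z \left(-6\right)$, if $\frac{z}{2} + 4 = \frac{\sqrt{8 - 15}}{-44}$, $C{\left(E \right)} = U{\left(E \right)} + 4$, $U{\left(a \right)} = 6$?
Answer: $480 + \frac{30 i \sqrt{7}}{11} \approx 480.0 + 7.2157 i$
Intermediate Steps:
$C{\left(E \right)} = 10$ ($C{\left(E \right)} = 6 + 4 = 10$)
$z = -8 - \frac{i \sqrt{7}}{22}$ ($z = -8 + 2 \frac{\sqrt{8 - 15}}{-44} = -8 + 2 \sqrt{-7} \left(- \frac{1}{44}\right) = -8 + 2 i \sqrt{7} \left(- \frac{1}{44}\right) = -8 + 2 \left(- \frac{i \sqrt{7}}{44}\right) = -8 - \frac{i \sqrt{7}}{22} \approx -8.0 - 0.12026 i$)
$C{\left(-2 \right)} z \left(-6\right) = 10 \left(-8 - \frac{i \sqrt{7}}{22}\right) \left(-6\right) = \left(-80 - \frac{5 i \sqrt{7}}{11}\right) \left(-6\right) = 480 + \frac{30 i \sqrt{7}}{11}$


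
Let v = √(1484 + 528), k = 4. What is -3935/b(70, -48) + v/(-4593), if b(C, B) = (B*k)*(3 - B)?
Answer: 3935/9792 - 2*√503/4593 ≈ 0.39209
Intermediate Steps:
b(C, B) = 4*B*(3 - B) (b(C, B) = (B*4)*(3 - B) = (4*B)*(3 - B) = 4*B*(3 - B))
v = 2*√503 (v = √2012 = 2*√503 ≈ 44.855)
-3935/b(70, -48) + v/(-4593) = -3935*(-1/(192*(3 - 1*(-48)))) + (2*√503)/(-4593) = -3935*(-1/(192*(3 + 48))) + (2*√503)*(-1/4593) = -3935/(4*(-48)*51) - 2*√503/4593 = -3935/(-9792) - 2*√503/4593 = -3935*(-1/9792) - 2*√503/4593 = 3935/9792 - 2*√503/4593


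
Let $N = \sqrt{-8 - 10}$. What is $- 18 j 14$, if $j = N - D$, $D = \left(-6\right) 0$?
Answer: $- 756 i \sqrt{2} \approx - 1069.1 i$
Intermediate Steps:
$N = 3 i \sqrt{2}$ ($N = \sqrt{-18} = 3 i \sqrt{2} \approx 4.2426 i$)
$D = 0$
$j = 3 i \sqrt{2}$ ($j = 3 i \sqrt{2} - 0 = 3 i \sqrt{2} + 0 = 3 i \sqrt{2} \approx 4.2426 i$)
$- 18 j 14 = - 18 \cdot 3 i \sqrt{2} \cdot 14 = - 54 i \sqrt{2} \cdot 14 = - 756 i \sqrt{2}$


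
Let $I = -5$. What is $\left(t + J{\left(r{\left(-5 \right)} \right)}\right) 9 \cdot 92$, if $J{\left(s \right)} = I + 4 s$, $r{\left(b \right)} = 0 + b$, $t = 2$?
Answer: $-19044$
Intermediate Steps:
$r{\left(b \right)} = b$
$J{\left(s \right)} = -5 + 4 s$
$\left(t + J{\left(r{\left(-5 \right)} \right)}\right) 9 \cdot 92 = \left(2 + \left(-5 + 4 \left(-5\right)\right)\right) 9 \cdot 92 = \left(2 - 25\right) 9 \cdot 92 = \left(-23\right) 9 \cdot 92 = \left(-207\right) 92 = -19044$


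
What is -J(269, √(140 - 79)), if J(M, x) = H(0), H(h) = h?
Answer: 0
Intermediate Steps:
J(M, x) = 0
-J(269, √(140 - 79)) = -1*0 = 0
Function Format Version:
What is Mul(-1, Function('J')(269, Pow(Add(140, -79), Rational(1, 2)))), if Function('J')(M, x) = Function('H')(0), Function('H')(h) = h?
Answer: 0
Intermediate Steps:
Function('J')(M, x) = 0
Mul(-1, Function('J')(269, Pow(Add(140, -79), Rational(1, 2)))) = Mul(-1, 0) = 0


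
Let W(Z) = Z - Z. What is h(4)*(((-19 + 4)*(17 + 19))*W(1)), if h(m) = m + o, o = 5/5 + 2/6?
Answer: 0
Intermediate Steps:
o = 4/3 (o = 5*(⅕) + 2*(⅙) = 1 + ⅓ = 4/3 ≈ 1.3333)
W(Z) = 0
h(m) = 4/3 + m (h(m) = m + 4/3 = 4/3 + m)
h(4)*(((-19 + 4)*(17 + 19))*W(1)) = (4/3 + 4)*(((-19 + 4)*(17 + 19))*0) = 16*(-15*36*0)/3 = 16*(-540*0)/3 = (16/3)*0 = 0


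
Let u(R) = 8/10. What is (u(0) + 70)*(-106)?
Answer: -37524/5 ≈ -7504.8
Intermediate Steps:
u(R) = ⅘ (u(R) = 8*(⅒) = ⅘)
(u(0) + 70)*(-106) = (⅘ + 70)*(-106) = (354/5)*(-106) = -37524/5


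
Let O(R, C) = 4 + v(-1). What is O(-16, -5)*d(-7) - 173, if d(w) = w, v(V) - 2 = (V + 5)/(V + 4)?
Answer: -673/3 ≈ -224.33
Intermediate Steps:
v(V) = 2 + (5 + V)/(4 + V) (v(V) = 2 + (V + 5)/(V + 4) = 2 + (5 + V)/(4 + V))
O(R, C) = 22/3 (O(R, C) = 4 + (13 + 3*(-1))/(4 - 1) = 4 + (13 - 3)/3 = 4 + (⅓)*10 = 4 + 10/3 = 22/3)
O(-16, -5)*d(-7) - 173 = (22/3)*(-7) - 173 = -154/3 - 173 = -673/3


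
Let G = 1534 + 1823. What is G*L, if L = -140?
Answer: -469980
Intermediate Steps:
G = 3357
G*L = 3357*(-140) = -469980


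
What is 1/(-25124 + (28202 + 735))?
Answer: 1/3813 ≈ 0.00026226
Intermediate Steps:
1/(-25124 + (28202 + 735)) = 1/(-25124 + 28937) = 1/3813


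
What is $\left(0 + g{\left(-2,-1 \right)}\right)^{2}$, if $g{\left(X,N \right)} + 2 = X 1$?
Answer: $16$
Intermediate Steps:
$g{\left(X,N \right)} = -2 + X$ ($g{\left(X,N \right)} = -2 + X 1 = -2 + X$)
$\left(0 + g{\left(-2,-1 \right)}\right)^{2} = \left(0 - 4\right)^{2} = \left(-4\right)^{2} = 16$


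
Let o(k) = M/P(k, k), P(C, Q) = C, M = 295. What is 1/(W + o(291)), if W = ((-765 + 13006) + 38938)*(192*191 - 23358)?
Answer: 291/198286587241 ≈ 1.4676e-9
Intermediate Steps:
W = 681397206 (W = (12241 + 38938)*(36672 - 23358) = 51179*13314 = 681397206)
o(k) = 295/k
1/(W + o(291)) = 1/(681397206 + 295/291) = 1/(198286587241/291) = 291/198286587241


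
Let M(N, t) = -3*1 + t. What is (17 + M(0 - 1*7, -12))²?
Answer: 4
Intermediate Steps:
M(N, t) = -3 + t
(17 + M(0 - 1*7, -12))² = (17 + (-3 - 12))² = (17 - 15)² = 2² = 4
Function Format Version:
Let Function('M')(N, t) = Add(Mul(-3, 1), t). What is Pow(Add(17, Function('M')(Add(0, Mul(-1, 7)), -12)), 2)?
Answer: 4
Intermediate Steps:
Function('M')(N, t) = Add(-3, t)
Pow(Add(17, Function('M')(Add(0, Mul(-1, 7)), -12)), 2) = Pow(Add(17, Add(-3, -12)), 2) = Pow(Add(17, -15), 2) = Pow(2, 2) = 4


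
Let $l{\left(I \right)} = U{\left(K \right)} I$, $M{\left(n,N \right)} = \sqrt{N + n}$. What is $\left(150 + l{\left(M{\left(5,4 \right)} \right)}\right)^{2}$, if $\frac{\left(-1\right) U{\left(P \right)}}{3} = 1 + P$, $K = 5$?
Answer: $9216$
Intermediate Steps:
$U{\left(P \right)} = -3 - 3 P$ ($U{\left(P \right)} = - 3 \left(1 + P\right) = -3 - 3 P$)
$l{\left(I \right)} = - 18 I$ ($l{\left(I \right)} = \left(-3 - 15\right) I = - 18 I$)
$\left(150 + l{\left(M{\left(5,4 \right)} \right)}\right)^{2} = \left(150 - 18 \sqrt{4 + 5}\right)^{2} = \left(150 - 18 \sqrt{9}\right)^{2} = \left(150 - 54\right)^{2} = 96^{2} = 9216$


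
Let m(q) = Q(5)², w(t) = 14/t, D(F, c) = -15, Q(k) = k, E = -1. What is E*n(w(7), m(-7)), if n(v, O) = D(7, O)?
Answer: 15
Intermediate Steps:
m(q) = 25 (m(q) = 5² = 25)
n(v, O) = -15
E*n(w(7), m(-7)) = -1*(-15) = 15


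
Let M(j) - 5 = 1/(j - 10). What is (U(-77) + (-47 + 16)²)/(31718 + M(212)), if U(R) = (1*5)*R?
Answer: 116352/6408047 ≈ 0.018157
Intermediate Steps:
U(R) = 5*R
M(j) = 5 + 1/(-10 + j) (M(j) = 5 + 1/(j - 10) = 5 + 1/(-10 + j))
(U(-77) + (-47 + 16)²)/(31718 + M(212)) = (5*(-77) + (-47 + 16)²)/(31718 + (-49 + 5*212)/(-10 + 212)) = (-385 + (-31)²)/(31718 + (-49 + 1060)/202) = (-385 + 961)/(31718 + (1/202)*1011) = 576/(31718 + 1011/202) = 576/(6408047/202) = 576*(202/6408047) = 116352/6408047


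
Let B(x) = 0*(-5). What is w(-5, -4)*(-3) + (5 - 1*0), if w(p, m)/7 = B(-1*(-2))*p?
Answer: 5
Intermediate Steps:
B(x) = 0
w(p, m) = 0 (w(p, m) = 7*(0*p) = 7*0 = 0)
w(-5, -4)*(-3) + (5 - 1*0) = 0*(-3) + (5 - 1*0) = 0 + (5 + 0) = 0 + 5 = 5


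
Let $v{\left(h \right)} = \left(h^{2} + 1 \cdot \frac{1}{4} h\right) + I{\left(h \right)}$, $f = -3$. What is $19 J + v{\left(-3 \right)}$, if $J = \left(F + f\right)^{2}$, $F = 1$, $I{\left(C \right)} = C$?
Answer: $\frac{325}{4} \approx 81.25$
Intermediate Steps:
$v{\left(h \right)} = h^{2} + \frac{5 h}{4}$ ($v{\left(h \right)} = \left(h^{2} + 1 \cdot \frac{1}{4} h\right) + h = \left(h^{2} + \frac{h}{4}\right) + h = h^{2} + \frac{5 h}{4}$)
$J = 4$ ($J = \left(1 - 3\right)^{2} = \left(-2\right)^{2} = 4$)
$19 J + v{\left(-3 \right)} = 19 \cdot 4 + \frac{1}{4} \left(-3\right) \left(5 + 4 \left(-3\right)\right) = 76 + \frac{1}{4} \left(-3\right) \left(5 - 12\right) = 76 + \frac{1}{4} \left(-3\right) \left(-7\right) = 76 + \frac{21}{4} = \frac{325}{4}$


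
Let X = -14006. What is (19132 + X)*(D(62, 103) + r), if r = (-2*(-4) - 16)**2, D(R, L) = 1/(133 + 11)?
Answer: 23623171/72 ≈ 3.2810e+5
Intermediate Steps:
D(R, L) = 1/144
r = 64 (r = (8 - 16)**2 = (-8)**2 = 64)
(19132 + X)*(D(62, 103) + r) = (19132 - 14006)*(1/144 + 64) = 5126*(9217/144) = 23623171/72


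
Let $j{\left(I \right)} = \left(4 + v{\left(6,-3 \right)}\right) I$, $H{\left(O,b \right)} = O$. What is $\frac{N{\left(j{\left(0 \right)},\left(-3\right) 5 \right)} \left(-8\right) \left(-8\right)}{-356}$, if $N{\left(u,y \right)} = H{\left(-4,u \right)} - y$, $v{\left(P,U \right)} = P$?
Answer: $- \frac{176}{89} \approx -1.9775$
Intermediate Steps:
$j{\left(I \right)} = 10 I$ ($j{\left(I \right)} = \left(4 + 6\right) I = 10 I$)
$N{\left(u,y \right)} = -4 - y$
$\frac{N{\left(j{\left(0 \right)},\left(-3\right) 5 \right)} \left(-8\right) \left(-8\right)}{-356} = \frac{\left(-4 - \left(-3\right) 5\right) \left(-8\right) \left(-8\right)}{-356} = \left(-4 - -15\right) \left(-8\right) \left(-8\right) \left(- \frac{1}{356}\right) = \left(-4 + 15\right) \left(-8\right) \left(-8\right) \left(- \frac{1}{356}\right) = 11 \left(-8\right) \left(-8\right) \left(- \frac{1}{356}\right) = \left(-88\right) \left(-8\right) \left(- \frac{1}{356}\right) = 704 \left(- \frac{1}{356}\right) = - \frac{176}{89}$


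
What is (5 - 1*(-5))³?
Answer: 1000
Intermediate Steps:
(5 - 1*(-5))³ = (5 + 5)³ = 10³ = 1000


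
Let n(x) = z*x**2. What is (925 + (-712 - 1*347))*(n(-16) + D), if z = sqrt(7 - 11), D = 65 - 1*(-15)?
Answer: -10720 - 68608*I ≈ -10720.0 - 68608.0*I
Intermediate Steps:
D = 80 (D = 65 + 15 = 80)
z = 2*I (z = sqrt(-4) = 2*I ≈ 2.0*I)
n(x) = 2*I*x**2 (n(x) = (2*I)*x**2 = 2*I*x**2)
(925 + (-712 - 1*347))*(n(-16) + D) = (925 + (-712 - 1*347))*(2*I*(-16)**2 + 80) = (925 + (-712 - 347))*(2*I*256 + 80) = (925 - 1059)*(512*I + 80) = -134*(80 + 512*I) = -10720 - 68608*I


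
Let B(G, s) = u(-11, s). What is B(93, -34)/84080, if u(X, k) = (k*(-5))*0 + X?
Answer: -11/84080 ≈ -0.00013083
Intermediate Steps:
u(X, k) = X (u(X, k) = -5*k*0 + X = 0 + X = X)
B(G, s) = -11
B(93, -34)/84080 = -11/84080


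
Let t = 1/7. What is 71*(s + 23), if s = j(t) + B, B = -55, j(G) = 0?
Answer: -2272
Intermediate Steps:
t = ⅐ ≈ 0.14286
s = -55 (s = 0 - 55 = -55)
71*(s + 23) = 71*(-55 + 23) = 71*(-32) = -2272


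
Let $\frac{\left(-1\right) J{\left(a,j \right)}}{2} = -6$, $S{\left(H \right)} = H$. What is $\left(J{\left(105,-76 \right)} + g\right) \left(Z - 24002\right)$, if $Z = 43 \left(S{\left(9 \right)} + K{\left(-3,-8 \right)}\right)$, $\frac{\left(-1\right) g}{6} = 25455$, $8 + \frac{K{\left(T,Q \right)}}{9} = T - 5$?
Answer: $4552065426$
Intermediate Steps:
$J{\left(a,j \right)} = 12$ ($J{\left(a,j \right)} = \left(-2\right) \left(-6\right) = 12$)
$K{\left(T,Q \right)} = -117 + 9 T$ ($K{\left(T,Q \right)} = -72 + 9 \left(T - 5\right) = -72 + 9 \left(-5 + T\right) = -72 + \left(-45 + 9 T\right) = -117 + 9 T$)
$g = -152730$ ($g = \left(-6\right) 25455 = -152730$)
$Z = -5805$ ($Z = 43 \left(9 + \left(-117 + 9 \left(-3\right)\right)\right) = 43 \left(9 - 144\right) = 43 \left(-135\right) = -5805$)
$\left(J{\left(105,-76 \right)} + g\right) \left(Z - 24002\right) = \left(12 - 152730\right) \left(-5805 - 24002\right) = \left(-152718\right) \left(-29807\right) = 4552065426$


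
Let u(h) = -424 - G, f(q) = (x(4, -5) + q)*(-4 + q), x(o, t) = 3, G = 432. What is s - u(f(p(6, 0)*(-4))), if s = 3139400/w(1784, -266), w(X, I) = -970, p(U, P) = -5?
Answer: -230908/97 ≈ -2380.5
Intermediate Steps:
f(q) = (-4 + q)*(3 + q) (f(q) = (3 + q)*(-4 + q) = (-4 + q)*(3 + q))
u(h) = -856 (u(h) = -424 - 1*432 = -424 - 432 = -856)
s = -313940/97 (s = 3139400/(-970) = 3139400*(-1/970) = -313940/97 ≈ -3236.5)
s - u(f(p(6, 0)*(-4))) = -313940/97 - 1*(-856) = -313940/97 + 856 = -230908/97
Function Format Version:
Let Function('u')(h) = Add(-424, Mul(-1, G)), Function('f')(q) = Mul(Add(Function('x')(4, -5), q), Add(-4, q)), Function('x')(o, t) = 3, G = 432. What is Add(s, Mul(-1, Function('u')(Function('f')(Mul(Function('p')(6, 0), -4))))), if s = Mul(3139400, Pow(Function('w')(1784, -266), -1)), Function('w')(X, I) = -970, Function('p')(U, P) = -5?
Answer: Rational(-230908, 97) ≈ -2380.5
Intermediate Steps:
Function('f')(q) = Mul(Add(-4, q), Add(3, q)) (Function('f')(q) = Mul(Add(3, q), Add(-4, q)) = Mul(Add(-4, q), Add(3, q)))
Function('u')(h) = -856 (Function('u')(h) = Add(-424, Mul(-1, 432)) = Add(-424, -432) = -856)
s = Rational(-313940, 97) (s = Mul(3139400, Pow(-970, -1)) = Mul(3139400, Rational(-1, 970)) = Rational(-313940, 97) ≈ -3236.5)
Add(s, Mul(-1, Function('u')(Function('f')(Mul(Function('p')(6, 0), -4))))) = Add(Rational(-313940, 97), Mul(-1, -856)) = Add(Rational(-313940, 97), 856) = Rational(-230908, 97)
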